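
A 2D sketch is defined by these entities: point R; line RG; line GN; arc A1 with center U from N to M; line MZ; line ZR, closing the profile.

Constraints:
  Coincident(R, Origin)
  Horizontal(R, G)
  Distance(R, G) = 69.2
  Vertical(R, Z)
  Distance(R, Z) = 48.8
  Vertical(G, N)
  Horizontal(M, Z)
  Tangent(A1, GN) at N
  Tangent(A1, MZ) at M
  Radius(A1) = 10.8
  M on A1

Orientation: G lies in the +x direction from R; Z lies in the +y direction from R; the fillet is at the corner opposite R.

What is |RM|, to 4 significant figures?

76.11

The virtual corner opposite R is at (69.20, 48.80). Since A1 is tangent to GN there, UN ⟂ GN and the tangent condition forces UM to be normal to MZ, with radius 10.8, so the center U sits 10.8 in from both sides at U = (58.40, 38.00). That places the tangent points at N = (69.20, 38.00) on GN and M = (58.40, 48.80) on MZ. Then |RM| = |M − R| = 76.11.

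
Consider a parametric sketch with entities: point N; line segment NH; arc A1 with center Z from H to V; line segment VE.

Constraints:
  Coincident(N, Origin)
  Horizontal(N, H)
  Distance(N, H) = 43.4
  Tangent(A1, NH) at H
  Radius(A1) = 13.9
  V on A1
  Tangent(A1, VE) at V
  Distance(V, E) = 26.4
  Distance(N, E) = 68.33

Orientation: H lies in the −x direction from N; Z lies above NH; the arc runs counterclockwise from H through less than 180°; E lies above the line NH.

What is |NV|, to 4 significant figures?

42.01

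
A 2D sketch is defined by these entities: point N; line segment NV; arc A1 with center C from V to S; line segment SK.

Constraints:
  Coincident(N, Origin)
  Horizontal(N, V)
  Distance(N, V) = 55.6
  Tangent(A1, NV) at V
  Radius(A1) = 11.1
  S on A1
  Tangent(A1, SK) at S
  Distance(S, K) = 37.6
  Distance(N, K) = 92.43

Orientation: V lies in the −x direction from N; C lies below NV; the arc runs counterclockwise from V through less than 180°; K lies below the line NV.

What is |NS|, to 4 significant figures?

65.36

N is at the origin; N and V share the same y with |NV| = 55.6 and V on the −x side, so V = (-55.60, 0.000). Since A1 is tangent to NV there, CV ⟂ NV, so C = V + (0, -11.1) = (-55.60, -11.10). Since CS ⟂ SK (tangency), |CK| = √(11.1² + 37.6²) = 39.20 regardless of where S sits on A1. So K lies on both circle(N, 92.43) and circle(C, 39.20); the below-NV intersection is K = (-84.39, -37.72). S is the foot of the tangent from K: S = (-65.13, -5.417).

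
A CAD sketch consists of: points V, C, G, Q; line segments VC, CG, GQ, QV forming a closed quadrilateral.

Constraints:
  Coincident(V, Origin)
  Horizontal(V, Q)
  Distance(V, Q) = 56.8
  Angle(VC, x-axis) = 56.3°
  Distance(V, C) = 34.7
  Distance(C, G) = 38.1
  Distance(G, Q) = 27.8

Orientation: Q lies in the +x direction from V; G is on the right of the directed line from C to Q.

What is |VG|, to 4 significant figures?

31.04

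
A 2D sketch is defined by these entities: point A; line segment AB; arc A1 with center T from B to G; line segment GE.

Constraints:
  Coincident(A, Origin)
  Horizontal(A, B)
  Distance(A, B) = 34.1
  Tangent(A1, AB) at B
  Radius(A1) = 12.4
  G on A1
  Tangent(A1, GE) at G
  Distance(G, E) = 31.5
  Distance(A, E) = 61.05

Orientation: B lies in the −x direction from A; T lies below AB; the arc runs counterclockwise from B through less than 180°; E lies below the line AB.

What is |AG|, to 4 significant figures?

48.56

Checks: |TG| = 12.40 ✓; ∠(TG, GE) = 90.00° ✓; |GE| = 31.50 ✓; |AE| = 61.05 ✓.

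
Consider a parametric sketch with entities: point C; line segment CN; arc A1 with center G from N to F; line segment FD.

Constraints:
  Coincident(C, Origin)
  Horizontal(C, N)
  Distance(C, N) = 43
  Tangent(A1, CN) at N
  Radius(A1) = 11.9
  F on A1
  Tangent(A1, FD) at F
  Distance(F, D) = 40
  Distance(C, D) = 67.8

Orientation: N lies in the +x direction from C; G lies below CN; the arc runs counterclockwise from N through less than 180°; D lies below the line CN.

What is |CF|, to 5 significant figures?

34.822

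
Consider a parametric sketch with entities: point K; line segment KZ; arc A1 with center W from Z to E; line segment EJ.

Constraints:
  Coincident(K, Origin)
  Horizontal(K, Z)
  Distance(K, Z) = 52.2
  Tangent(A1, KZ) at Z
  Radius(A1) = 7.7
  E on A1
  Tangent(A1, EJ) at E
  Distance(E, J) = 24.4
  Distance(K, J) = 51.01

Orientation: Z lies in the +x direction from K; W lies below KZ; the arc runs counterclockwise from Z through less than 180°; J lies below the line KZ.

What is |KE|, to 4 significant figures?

45.07

Checks: |WE| = 7.700 ✓; ∠(WE, EJ) = 90.00° ✓; |EJ| = 24.40 ✓; |KJ| = 51.01 ✓.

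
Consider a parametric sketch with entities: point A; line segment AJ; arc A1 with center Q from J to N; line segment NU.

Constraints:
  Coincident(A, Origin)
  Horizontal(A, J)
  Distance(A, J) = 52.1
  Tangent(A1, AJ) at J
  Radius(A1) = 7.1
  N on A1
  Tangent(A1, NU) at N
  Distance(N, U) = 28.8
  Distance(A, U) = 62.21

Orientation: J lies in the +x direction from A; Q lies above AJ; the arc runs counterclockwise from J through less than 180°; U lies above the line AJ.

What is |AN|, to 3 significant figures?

59.6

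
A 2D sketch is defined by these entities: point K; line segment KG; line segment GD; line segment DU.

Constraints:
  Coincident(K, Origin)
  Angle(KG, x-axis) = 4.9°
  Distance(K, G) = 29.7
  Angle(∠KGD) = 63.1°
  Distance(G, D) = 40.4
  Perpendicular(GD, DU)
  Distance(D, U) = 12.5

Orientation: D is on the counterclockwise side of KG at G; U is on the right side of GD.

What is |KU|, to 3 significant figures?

47.4

K is at the origin; KG runs at 4.9° with length 29.7, so G = 29.7·(cos 4.9°, sin 4.9°) = (29.6, 2.54). ∠KGD = 63.1°, so GD runs at 4.9° + (180° − 63.1°) = 122° from the x-axis; with |GD| = 40.4, D = G + 40.4·(cos 122°, sin 122°) = (8.30, 36.9). The perpendicularity gives DU at right angles to GD; with |DU| = 12.5 on the right of GD, U = D + 12.5·(0.850, 0.527) = (18.9, 43.5). Then |KU| = |U − K| = 47.4.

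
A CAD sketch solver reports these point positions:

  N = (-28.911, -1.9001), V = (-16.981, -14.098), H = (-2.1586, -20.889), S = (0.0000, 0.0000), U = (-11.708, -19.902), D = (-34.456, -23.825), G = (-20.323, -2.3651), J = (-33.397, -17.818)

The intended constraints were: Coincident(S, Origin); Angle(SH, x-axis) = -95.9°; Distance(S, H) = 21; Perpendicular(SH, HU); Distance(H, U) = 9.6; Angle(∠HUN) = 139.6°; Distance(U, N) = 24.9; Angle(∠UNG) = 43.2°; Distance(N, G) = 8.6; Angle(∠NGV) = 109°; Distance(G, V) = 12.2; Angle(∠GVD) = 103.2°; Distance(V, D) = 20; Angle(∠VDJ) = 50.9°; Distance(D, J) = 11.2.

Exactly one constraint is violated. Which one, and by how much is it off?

Distance(D, J) = 11.2 — off by 5.10.

S = (0.00, 0.00) ✓; SH at -95.90° ✓; |SH| = 21.00 ✓; ∠(SH, HU) = 90.00° ✓; |HU| = 9.600 ✓; ∠HUN = 139.6° ✓; |UN| = 24.90 ✓; ∠UNG = 43.20° ✓; |NG| = 8.601 ✓; ∠NGV = 109.0° ✓; |GV| = 12.20 ✓; ∠GVD = 103.2° ✓; |VD| = 20.00 ✓; ∠VDJ = 50.90° ✓; |DJ| = 6.100 ✗.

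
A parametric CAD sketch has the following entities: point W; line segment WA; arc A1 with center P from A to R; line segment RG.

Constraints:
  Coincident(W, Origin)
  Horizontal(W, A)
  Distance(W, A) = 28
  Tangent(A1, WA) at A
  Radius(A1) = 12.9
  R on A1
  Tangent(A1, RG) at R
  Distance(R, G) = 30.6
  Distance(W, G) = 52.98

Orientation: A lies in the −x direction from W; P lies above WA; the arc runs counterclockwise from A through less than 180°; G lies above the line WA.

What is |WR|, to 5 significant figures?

23.433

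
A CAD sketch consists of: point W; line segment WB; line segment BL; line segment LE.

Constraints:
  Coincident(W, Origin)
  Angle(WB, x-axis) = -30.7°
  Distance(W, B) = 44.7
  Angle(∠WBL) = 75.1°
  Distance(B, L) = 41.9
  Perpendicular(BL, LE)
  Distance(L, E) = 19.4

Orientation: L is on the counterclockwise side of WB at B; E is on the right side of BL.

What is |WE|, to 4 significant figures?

69.59

W is at the origin; WB runs at -30.7° with length 44.7, so B = 44.7·(cos -30.7°, sin -30.7°) = (38.44, -22.82). ∠WBL = 75.1°, so BL runs at -30.7° + (180° − 75.1°) = 74.20° from the x-axis; with |BL| = 41.9, L = B + 41.9·(cos 74.20°, sin 74.20°) = (49.84, 17.50). BL ⟂ LE; with |LE| = 19.4 on the right of BL, E = L + 19.4·(0.9622, -0.2723) = (68.51, 12.21). Then |WE| = |E − W| = 69.59.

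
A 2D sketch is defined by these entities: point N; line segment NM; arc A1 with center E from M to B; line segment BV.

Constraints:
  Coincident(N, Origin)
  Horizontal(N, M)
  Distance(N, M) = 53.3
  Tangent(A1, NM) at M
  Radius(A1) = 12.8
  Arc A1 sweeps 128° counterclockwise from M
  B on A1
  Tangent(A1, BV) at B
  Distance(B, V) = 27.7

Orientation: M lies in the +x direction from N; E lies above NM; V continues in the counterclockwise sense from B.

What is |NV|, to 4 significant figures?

62.88

N is at the origin; N and M share the same y with |NM| = 53.3 and M on the +x side, so M = (53.30, 0.000). The tangent condition forces EM to be normal to NM, so E = M + (0, 12.8) = (53.30, 12.80). On A1, M sits at bearing -90° from E; a 128° counterclockwise sweep puts B at bearing 38°, so B = E + 12.8·(cos 38°, sin 38°) = (63.39, 20.68). The tangent condition forces EB to be normal to BV, so BV runs along (−sin 38°, cos 38°); with |BV| = 27.7, V = (46.33, 42.51). Then |NV| = |V − N| = 62.88.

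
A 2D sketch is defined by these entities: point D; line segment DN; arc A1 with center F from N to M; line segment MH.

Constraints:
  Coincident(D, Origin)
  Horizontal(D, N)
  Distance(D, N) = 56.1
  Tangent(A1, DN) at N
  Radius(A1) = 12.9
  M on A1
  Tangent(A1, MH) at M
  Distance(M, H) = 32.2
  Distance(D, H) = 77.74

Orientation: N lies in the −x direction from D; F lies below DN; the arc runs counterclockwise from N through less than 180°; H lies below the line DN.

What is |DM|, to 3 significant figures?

70.5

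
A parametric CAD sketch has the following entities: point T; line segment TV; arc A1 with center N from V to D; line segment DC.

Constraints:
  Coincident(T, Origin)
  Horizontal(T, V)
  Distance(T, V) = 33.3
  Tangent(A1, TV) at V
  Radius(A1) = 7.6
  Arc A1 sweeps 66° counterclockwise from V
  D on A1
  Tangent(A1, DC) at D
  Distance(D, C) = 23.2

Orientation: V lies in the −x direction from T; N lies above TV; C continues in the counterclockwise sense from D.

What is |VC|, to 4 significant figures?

30.48

T is at the origin; TV is horizontal with |TV| = 33.3 and V on the −x side, so V = (-33.30, 0.000). A1 meets TV tangentially, so NV is at right angles to TV, so N = V + (0, 7.6) = (-33.30, 7.600). On A1, V sits at bearing -90° from N; a 66° counterclockwise sweep puts D at bearing -24°, so D = N + 7.6·(cos -24°, sin -24°) = (-26.36, 4.509). Tangency of A1 to DC means the radius ND is perpendicular to DC, so DC runs along (−sin -24°, cos -24°); with |DC| = 23.2, C = (-16.92, 25.70). Then |VC| = |C − V| = 30.48.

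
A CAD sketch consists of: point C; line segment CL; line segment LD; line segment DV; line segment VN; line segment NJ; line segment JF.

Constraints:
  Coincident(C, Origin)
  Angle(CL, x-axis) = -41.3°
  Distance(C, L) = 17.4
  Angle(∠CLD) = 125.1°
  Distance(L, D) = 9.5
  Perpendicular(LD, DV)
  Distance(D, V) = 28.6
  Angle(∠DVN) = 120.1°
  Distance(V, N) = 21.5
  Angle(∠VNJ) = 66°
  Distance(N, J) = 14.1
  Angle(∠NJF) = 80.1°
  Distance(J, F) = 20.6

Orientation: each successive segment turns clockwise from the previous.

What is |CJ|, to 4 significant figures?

11.14

C is at the origin; CL runs at -41.3° with length 17.4, so L = (13.07, -11.48). ∠CLD = 125.1° gives LD at -96.20° from the x-axis; with |LD| = 9.5, D = (12.05, -20.93). The perpendicularity gives DV at right angles to LD, so DV runs at 173.8°; with |DV| = 28.6, V = (-16.39, -17.84). ∠DVN = 120.1° gives VN at 113.9° from the x-axis; with |VN| = 21.5, N = (-25.10, 1.817). ∠VNJ = 66.0° gives NJ at -0.1000° from the x-axis; with |NJ| = 14.1, J = (-11.00, 1.792). Then |CJ| = |J − C| = 11.14.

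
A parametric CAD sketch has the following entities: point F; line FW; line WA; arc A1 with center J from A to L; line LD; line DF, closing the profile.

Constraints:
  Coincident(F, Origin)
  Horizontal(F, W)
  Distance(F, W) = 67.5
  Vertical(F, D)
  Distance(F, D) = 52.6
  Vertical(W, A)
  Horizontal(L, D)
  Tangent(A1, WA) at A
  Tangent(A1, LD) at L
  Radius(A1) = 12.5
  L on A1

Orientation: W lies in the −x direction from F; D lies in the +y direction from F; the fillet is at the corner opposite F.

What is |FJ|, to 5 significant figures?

68.066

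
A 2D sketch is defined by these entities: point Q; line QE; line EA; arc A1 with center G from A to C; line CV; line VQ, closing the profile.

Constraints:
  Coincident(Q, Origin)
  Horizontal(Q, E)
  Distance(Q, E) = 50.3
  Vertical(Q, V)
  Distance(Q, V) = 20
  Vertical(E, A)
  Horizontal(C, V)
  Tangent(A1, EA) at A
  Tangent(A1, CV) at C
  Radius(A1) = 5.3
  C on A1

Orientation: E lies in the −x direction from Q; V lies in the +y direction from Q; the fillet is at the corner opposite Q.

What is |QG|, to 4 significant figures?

47.34

Q and V share the same x with |QV| = 20.0 and V on the +y side, so V = (0.000, 20.00). The virtual corner opposite Q is at (-50.30, 20.00). A1 meets EA tangentially, so GA is at right angles to EA and A1 meets CV tangentially, so GC is at right angles to CV, with radius 5.3, so the center G sits 5.3 in from both sides at G = (-45.00, 14.70). Then |QG| = |G − Q| = 47.34.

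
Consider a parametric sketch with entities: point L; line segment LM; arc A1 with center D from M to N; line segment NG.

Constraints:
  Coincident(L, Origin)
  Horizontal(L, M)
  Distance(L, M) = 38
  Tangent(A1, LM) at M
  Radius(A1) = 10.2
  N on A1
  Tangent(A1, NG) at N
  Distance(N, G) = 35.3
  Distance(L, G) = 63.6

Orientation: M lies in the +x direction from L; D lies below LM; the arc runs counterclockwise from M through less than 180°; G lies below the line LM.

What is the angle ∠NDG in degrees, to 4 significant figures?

73.88°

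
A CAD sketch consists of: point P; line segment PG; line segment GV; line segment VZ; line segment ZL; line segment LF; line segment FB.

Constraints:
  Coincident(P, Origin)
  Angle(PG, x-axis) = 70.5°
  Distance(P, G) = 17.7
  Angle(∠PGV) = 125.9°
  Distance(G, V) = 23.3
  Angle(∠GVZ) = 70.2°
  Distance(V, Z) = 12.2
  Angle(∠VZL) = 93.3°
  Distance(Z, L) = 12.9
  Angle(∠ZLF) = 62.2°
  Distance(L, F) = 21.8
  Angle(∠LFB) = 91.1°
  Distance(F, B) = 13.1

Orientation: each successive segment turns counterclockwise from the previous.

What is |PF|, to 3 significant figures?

39.2

P is at the origin; PG runs at 70.5° with length 17.7, so G = (5.91, 16.7). ∠PGV = 125.9° gives GV at 125° from the x-axis; with |GV| = 23.3, V = (-7.32, 35.9). ∠GVZ = 70.2° gives VZ at -126° from the x-axis; with |VZ| = 12.2, Z = (-14.4, 25.9). ∠VZL = 93.3° gives ZL at -38.9° from the x-axis; with |ZL| = 12.9, L = (-4.38, 17.8). ∠ZLF = 62.2° gives LF at 78.9° from the x-axis; with |LF| = 21.8, F = (-0.188, 39.2). Then |PF| = |F − P| = 39.2.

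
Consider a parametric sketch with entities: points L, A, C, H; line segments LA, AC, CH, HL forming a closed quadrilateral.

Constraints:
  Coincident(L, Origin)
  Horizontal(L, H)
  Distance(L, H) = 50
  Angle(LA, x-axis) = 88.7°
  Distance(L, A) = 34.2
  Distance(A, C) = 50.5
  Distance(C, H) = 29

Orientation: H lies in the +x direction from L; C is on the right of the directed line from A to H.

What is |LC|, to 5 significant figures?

25.695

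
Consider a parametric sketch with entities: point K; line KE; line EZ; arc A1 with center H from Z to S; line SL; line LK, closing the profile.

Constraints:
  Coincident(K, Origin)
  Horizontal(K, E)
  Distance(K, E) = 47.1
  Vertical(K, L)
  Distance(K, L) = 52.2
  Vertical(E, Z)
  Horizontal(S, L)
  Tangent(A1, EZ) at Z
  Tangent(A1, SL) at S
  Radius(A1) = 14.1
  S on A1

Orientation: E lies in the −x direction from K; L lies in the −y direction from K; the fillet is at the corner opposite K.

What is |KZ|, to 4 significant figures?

60.58

K is at the origin; KE is horizontal with |KE| = 47.1 and E on the −x side, so E = (-47.10, 0.000). KL is vertical with |KL| = 52.2 and L on the −y side, so L = (0.000, -52.20). The virtual corner opposite K is at (-47.10, -52.20). A1 meets EZ tangentially, so HZ is at right angles to EZ and since A1 is tangent to SL there, HS ⟂ SL, with radius 14.1, so the center H sits 14.1 in from both sides at H = (-33.00, -38.10). That places the tangent points at Z = (-47.10, -38.10) on EZ and S = (-33.00, -52.20) on SL. Then |KZ| = |Z − K| = 60.58.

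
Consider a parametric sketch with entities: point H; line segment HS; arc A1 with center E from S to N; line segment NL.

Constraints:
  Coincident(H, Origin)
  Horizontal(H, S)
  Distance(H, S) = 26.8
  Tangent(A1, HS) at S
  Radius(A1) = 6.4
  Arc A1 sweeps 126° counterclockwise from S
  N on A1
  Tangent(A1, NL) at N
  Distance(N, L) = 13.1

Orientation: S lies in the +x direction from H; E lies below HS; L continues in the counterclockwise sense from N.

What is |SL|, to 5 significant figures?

20.913

On A1, S sits at bearing 90° from E; a 126° counterclockwise sweep puts N at bearing 216°, so N = E + 6.4·(cos 216°, sin 216°) = (21.622, -10.162). Since A1 is tangent to NL there, EN ⟂ NL, so NL runs along (−sin 216°, cos 216°); with |NL| = 13.1, L = (29.322, -20.760). Then |SL| = |L − S| = 20.913.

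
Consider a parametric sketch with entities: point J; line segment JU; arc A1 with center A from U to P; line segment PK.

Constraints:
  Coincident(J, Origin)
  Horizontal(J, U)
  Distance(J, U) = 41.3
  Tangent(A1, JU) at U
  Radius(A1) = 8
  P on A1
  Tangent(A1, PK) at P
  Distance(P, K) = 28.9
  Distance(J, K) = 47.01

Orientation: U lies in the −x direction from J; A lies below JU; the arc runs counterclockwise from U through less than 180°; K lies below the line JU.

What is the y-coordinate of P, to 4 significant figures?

-12.81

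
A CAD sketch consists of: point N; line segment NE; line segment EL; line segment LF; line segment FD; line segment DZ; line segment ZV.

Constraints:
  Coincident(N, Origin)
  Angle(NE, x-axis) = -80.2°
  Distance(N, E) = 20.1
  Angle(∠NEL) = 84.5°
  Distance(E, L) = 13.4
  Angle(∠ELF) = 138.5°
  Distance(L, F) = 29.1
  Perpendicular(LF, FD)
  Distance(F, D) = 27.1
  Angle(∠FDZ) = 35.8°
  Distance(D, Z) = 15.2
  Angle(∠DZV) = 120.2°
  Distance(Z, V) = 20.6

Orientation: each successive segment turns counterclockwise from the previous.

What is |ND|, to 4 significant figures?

24.85

∠ELF = 138.5° gives LF at 56.80° from the x-axis; with |LF| = 29.1, F = (32.28, 8.079). LF is perpendicular to FD, so FD runs at 146.8°; with |FD| = 27.1, D = (9.604, 22.92). Then |ND| = |D − N| = 24.85.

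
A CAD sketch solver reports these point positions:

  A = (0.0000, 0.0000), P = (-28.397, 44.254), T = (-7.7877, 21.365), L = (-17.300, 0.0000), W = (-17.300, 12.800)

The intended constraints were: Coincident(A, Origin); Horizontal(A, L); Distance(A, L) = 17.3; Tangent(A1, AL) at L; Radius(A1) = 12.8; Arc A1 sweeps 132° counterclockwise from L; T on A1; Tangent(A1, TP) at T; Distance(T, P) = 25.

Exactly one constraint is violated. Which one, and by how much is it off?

Distance(T, P) = 25 — off by 5.80.

A = (0.00, 0.00) ✓; A.y = 0.00, L.y = 0.00 ✓; |AL| = 17.30 ✓; ∠(WL, LA) = 90.00° ✓; |WL| = 12.80 ✓; bearing(W→T) − bearing(W→L) = 132.0° ✓; |WT| = 12.80 ✓; ∠(WT, TP) = 90.00° ✓; |TP| = 30.80 ✗.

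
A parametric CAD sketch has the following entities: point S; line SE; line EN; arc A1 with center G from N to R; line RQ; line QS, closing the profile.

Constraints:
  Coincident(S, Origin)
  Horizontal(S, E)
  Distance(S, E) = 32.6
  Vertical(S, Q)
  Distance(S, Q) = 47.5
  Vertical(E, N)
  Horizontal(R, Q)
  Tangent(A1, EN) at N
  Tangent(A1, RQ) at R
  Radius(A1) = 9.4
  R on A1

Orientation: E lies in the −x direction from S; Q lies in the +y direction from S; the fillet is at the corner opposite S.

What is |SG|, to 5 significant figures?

44.608

S and Q share the same x with |SQ| = 47.5 and Q on the +y side, so Q = (0.0000, 47.500). The virtual corner opposite S is at (-32.600, 47.500). A1 meets EN tangentially, so GN is at right angles to EN and A1 meets RQ tangentially, so GR is at right angles to RQ, with radius 9.4, so the center G sits 9.4 in from both sides at G = (-23.200, 38.100). Then |SG| = |G − S| = 44.608.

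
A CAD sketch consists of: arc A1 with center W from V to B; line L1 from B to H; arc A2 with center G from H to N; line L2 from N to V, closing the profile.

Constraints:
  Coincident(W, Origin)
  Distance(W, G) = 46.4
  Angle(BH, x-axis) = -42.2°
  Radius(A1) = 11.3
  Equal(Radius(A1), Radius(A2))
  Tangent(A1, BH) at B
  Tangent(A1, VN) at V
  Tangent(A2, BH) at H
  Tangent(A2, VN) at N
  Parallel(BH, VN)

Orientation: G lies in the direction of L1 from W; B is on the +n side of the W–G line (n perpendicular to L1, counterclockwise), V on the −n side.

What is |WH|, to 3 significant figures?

47.8

Tangency of A1 to both parallel lines with radius 11.3 puts B and V at W ± 11.3·n: B = (7.59, 8.37), V = (-7.59, -8.37). Equal radii place H and N the same way about G: H = G + 11.3·n = (42.0, -22.8), N = G − 11.3·n = (26.8, -39.5). Then |WH| = |H − W| = 47.8.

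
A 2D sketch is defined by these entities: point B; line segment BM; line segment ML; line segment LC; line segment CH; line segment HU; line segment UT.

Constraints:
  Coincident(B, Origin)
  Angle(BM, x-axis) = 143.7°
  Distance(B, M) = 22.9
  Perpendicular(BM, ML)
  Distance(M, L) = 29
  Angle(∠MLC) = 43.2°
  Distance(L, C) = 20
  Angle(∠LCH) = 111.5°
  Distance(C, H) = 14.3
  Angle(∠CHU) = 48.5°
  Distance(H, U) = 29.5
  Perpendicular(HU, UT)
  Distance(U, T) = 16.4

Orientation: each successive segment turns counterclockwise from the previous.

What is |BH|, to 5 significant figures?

15.393

∠MLC = 43.2° gives LC at 10.500° from the x-axis; with |LC| = 20.0, C = (-15.959, -6.1701). ∠LCH = 111.5° gives CH at 79.000° from the x-axis; with |CH| = 14.3, H = (-13.230, 7.8672). Then |BH| = |H − B| = 15.393.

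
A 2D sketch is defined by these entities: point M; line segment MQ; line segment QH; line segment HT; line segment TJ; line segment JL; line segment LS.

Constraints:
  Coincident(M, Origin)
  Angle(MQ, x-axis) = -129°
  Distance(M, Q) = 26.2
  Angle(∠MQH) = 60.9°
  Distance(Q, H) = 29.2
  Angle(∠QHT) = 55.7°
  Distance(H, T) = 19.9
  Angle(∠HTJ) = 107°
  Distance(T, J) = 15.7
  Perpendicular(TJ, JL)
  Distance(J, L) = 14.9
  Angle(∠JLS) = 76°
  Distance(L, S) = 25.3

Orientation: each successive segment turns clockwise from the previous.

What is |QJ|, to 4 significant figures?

12.15

M is at the origin; MQ runs at -129.0° with length 26.2, so Q = (-16.49, -20.36). ∠MQH = 60.9° gives QH at 111.9° from the x-axis; with |QH| = 29.2, H = (-27.38, 6.732). ∠QHT = 55.7° gives HT at -12.40° from the x-axis; with |HT| = 19.9, T = (-7.944, 2.458). ∠HTJ = 107.0° gives TJ at -85.40° from the x-axis; with |TJ| = 15.7, J = (-6.685, -13.19). Then |QJ| = |J − Q| = 12.15.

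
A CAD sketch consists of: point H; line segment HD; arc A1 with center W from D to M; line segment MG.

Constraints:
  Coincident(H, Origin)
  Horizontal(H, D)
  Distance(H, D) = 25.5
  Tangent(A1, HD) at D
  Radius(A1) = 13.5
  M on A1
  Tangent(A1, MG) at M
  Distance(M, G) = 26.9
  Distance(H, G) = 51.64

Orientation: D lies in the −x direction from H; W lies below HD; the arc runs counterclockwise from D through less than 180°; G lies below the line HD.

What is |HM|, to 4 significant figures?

42.31

H is at the origin; H and D share the same y with |HD| = 25.5 and D on the −x side, so D = (-25.50, 0.000). A1 meets HD tangentially, so WD is at right angles to HD, so W = D + (0, -13.5) = (-25.50, -13.50). Since WM ⟂ MG (tangency), |WG| = √(13.5² + 26.9²) = 30.10 regardless of where M sits on A1. So G lies on both circle(H, 51.64) and circle(W, 30.10); the below-HD intersection is G = (-27.82, -43.51). M is the foot of the tangent from G: M = (-38.00, -18.61).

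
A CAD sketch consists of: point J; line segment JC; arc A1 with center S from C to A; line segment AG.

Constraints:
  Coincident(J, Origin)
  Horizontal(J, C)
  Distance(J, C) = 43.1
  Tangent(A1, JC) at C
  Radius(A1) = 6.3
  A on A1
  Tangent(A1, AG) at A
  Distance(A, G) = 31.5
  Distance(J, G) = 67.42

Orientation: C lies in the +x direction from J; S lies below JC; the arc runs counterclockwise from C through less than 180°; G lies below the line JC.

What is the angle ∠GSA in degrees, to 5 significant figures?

78.690°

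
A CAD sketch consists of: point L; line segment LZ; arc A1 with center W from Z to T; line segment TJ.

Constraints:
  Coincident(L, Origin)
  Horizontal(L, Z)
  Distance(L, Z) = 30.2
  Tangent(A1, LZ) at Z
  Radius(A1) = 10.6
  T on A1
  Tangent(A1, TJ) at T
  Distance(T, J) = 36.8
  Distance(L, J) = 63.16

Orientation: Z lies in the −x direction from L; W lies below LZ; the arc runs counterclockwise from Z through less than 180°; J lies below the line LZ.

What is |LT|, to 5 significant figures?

42.043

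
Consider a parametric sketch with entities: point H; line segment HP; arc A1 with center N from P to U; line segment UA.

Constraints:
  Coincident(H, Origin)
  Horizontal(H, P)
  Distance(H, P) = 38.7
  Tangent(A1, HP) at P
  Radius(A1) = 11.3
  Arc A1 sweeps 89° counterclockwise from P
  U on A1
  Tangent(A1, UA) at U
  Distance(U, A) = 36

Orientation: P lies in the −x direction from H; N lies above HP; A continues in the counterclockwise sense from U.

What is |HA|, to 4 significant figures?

54.18

On A1, P sits at bearing -90° from N; an 89° counterclockwise sweep puts U at bearing -1°, so U = N + 11.3·(cos -1°, sin -1°) = (-27.40, 11.10). The tangent condition forces NU to be normal to UA, so UA runs along (−sin -1°, cos -1°); with |UA| = 36.0, A = (-26.77, 47.10). Then |HA| = |A − H| = 54.18.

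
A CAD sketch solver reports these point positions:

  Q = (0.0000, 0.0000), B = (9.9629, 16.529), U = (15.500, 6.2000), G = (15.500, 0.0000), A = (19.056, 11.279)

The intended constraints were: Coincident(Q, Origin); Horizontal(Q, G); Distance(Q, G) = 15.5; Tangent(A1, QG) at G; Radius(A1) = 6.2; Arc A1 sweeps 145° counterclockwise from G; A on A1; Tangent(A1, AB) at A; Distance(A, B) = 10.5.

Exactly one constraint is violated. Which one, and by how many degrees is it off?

Tangent(A1, AB) at A — off by 5.00°.

Q = (0.00, 0.00) ✓; Q.y = 0.00, G.y = 0.00 ✓; |QG| = 15.50 ✓; ∠(UG, GQ) = 90.00° ✓; |UG| = 6.200 ✓; bearing(U→A) − bearing(U→G) = 145.0° ✓; |UA| = 6.200 ✓; ∠(UA, AB) = 85.00° ✗; |AB| = 10.50 ✓.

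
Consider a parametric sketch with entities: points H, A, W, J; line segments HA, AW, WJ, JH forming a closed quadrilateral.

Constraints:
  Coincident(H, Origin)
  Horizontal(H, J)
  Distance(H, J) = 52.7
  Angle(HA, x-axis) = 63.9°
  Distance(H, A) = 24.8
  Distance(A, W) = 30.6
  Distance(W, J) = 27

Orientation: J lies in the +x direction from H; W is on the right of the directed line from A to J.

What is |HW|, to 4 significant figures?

26.40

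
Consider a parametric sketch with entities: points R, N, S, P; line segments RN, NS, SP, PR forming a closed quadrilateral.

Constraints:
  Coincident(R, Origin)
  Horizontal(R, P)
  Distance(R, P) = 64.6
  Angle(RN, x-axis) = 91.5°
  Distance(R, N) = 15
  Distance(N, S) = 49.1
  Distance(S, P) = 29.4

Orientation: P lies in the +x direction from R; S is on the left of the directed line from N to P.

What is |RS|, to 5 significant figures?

53.598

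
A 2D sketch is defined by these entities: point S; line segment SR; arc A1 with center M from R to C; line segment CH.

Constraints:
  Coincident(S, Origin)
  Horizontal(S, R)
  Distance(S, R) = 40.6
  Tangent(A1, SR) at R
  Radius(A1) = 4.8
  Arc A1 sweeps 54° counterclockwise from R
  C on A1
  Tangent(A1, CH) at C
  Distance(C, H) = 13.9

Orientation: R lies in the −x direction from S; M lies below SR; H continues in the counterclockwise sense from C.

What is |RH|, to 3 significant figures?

17.9

S is at the origin; S and R share the same y with |SR| = 40.6 and R on the −x side, so R = (-40.6, 0.00). The tangent condition forces MR to be normal to SR, so M = R + (0, -4.8) = (-40.6, -4.80). On A1, R sits at bearing 90° from M; a 54° counterclockwise sweep puts C at bearing 144°, so C = M + 4.8·(cos 144°, sin 144°) = (-44.5, -1.98). Tangency of A1 to CH means the radius MC is perpendicular to CH, so CH runs along (−sin 144°, cos 144°); with |CH| = 13.9, H = (-52.7, -13.2). Then |RH| = |H − R| = 17.9.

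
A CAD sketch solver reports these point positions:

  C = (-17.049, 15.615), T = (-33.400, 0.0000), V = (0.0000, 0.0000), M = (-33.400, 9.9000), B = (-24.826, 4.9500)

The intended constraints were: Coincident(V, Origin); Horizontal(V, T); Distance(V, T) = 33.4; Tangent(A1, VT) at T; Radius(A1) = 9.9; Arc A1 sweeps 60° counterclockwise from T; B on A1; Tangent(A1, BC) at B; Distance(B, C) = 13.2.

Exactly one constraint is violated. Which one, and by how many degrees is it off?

Tangent(A1, BC) at B — off by 6.10°.

V = (0.00, 0.00) ✓; V.y = 0.00, T.y = 0.00 ✓; |VT| = 33.40 ✓; ∠(MT, TV) = 90.00° ✓; |MT| = 9.900 ✓; bearing(M→B) − bearing(M→T) = 60.00° ✓; |MB| = 9.900 ✓; ∠(MB, BC) = 96.10° ✗; |BC| = 13.20 ✓.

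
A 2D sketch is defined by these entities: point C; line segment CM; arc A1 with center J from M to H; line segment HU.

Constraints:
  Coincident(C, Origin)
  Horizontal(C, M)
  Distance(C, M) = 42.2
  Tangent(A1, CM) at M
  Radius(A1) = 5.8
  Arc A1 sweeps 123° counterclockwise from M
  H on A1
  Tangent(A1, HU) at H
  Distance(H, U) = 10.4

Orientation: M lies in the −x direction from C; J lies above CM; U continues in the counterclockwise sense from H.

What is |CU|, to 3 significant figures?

46.5

On A1, M sits at bearing -90° from J; a 123° counterclockwise sweep puts H at bearing 33°, so H = J + 5.8·(cos 33°, sin 33°) = (-37.3, 8.96). Since A1 is tangent to HU there, JH ⟂ HU, so HU runs along (−sin 33°, cos 33°); with |HU| = 10.4, U = (-43.0, 17.7). Then |CU| = |U − C| = 46.5.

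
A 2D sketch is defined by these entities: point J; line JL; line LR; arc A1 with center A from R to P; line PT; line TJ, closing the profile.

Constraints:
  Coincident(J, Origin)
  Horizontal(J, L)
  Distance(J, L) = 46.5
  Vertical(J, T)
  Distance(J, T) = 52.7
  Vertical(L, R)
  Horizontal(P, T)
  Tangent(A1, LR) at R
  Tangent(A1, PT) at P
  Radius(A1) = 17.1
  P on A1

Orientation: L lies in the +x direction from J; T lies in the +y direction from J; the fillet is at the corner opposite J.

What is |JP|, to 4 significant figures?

60.35

J is at the origin; JL is horizontal with |JL| = 46.5 and L on the +x side, so L = (46.50, 0.000). J and T share the same x with |JT| = 52.7 and T on the +y side, so T = (0.000, 52.70). The virtual corner opposite J is at (46.50, 52.70). Tangency of A1 to LR means the radius AR is perpendicular to LR and since A1 is tangent to PT there, AP ⟂ PT, with radius 17.1, so the center A sits 17.1 in from both sides at A = (29.40, 35.60). That places the tangent points at R = (46.50, 35.60) on LR and P = (29.40, 52.70) on PT. Then |JP| = |P − J| = 60.35.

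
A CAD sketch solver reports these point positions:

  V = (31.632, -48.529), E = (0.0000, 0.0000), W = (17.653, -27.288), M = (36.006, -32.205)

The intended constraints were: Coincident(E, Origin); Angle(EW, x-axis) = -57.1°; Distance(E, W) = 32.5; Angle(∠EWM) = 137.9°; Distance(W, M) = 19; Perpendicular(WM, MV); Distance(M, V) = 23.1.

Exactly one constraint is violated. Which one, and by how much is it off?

Distance(M, V) = 23.1 — off by 6.20.

E = (0.00, 0.00) ✓; EW at -57.10° ✓; |EW| = 32.50 ✓; ∠EWM = 137.9° ✓; |WM| = 19.00 ✓; ∠(WM, MV) = 90.00° ✓; |MV| = 16.90 ✗.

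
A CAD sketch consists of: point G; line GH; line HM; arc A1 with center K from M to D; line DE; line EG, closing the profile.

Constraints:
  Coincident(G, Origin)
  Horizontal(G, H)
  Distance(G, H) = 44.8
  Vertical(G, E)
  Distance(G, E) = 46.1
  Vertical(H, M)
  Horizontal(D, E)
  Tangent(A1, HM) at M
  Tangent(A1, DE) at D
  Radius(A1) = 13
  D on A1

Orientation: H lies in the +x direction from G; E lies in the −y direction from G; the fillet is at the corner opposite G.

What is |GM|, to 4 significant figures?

55.70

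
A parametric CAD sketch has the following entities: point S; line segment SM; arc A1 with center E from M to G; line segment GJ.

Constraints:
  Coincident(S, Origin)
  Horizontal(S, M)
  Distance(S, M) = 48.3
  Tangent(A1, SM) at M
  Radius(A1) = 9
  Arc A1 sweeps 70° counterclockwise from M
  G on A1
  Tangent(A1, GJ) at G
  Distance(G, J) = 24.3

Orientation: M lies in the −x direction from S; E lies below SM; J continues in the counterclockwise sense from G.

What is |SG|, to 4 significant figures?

57.07

Tangency of A1 to SM means the radius EM is perpendicular to SM, so E = M + (0, -9) = (-48.30, -9.000). On A1, M sits at bearing 90° from E; a 70° counterclockwise sweep puts G at bearing 160°, so G = E + 9.0·(cos 160°, sin 160°) = (-56.76, -5.922). Then |SG| = |G − S| = 57.07.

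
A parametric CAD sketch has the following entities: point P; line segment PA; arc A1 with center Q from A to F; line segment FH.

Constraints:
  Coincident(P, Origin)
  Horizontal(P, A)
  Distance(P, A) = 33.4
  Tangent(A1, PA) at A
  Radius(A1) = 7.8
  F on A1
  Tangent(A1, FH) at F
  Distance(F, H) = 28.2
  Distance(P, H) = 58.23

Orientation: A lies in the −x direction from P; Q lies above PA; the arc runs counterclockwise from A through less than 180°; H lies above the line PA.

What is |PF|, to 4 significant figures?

30.89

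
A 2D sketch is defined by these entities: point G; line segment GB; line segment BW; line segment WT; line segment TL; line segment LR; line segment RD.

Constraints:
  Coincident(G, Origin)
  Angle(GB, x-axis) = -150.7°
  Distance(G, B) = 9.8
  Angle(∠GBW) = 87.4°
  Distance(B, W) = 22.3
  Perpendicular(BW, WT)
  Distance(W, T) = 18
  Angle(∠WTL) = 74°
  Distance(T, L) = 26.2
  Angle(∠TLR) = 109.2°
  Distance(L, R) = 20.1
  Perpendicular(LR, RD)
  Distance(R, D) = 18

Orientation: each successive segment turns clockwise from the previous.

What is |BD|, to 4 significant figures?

17.35

G is at the origin; GB runs at -150.7° with length 9.8, so B = (-8.546, -4.796). ∠GBW = 87.4° gives BW at 116.7° from the x-axis; with |BW| = 22.3, W = (-18.57, 15.13). BW ⟂ WT, so WT runs at 26.70°; with |WT| = 18.0, T = (-2.485, 23.21). ∠WTL = 74.0° gives TL at -79.30° from the x-axis; with |TL| = 26.2, L = (2.379, -2.530). ∠TLR = 109.2° gives LR at -150.1° from the x-axis; with |LR| = 20.1, R = (-15.05, -12.55). LR is perpendicular to RD, so RD runs at 119.9°; with |RD| = 18.0, D = (-24.02, 3.054). Then |BD| = |D − B| = 17.35.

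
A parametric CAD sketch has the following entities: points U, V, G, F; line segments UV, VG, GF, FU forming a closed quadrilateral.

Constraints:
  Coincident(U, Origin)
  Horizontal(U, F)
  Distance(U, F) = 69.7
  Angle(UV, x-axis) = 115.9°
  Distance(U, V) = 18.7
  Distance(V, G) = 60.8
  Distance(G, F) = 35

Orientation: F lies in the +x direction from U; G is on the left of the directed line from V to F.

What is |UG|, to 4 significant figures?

59.25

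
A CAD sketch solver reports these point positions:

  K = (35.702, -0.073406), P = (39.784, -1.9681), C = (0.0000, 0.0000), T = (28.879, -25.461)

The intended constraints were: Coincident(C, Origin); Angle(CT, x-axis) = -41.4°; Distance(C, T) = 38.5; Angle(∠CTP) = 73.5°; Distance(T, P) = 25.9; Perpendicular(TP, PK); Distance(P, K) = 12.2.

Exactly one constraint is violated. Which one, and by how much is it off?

Distance(P, K) = 12.2 — off by 7.70.

C = (0.00, 0.00) ✓; CT at -41.40° ✓; |CT| = 38.50 ✓; ∠CTP = 73.50° ✓; |TP| = 25.90 ✓; ∠(TP, PK) = 90.00° ✓; |PK| = 4.500 ✗.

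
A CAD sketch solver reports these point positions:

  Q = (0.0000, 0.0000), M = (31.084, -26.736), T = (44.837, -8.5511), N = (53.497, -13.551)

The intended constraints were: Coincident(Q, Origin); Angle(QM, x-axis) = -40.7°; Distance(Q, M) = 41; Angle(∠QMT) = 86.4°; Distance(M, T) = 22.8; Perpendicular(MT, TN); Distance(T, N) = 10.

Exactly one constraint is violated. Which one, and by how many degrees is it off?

Perpendicular(MT, TN) — off by 7.10°.

Q = (0.00, 0.00) ✓; QM at -40.70° ✓; |QM| = 41.00 ✓; ∠QMT = 86.40° ✓; |MT| = 22.80 ✓; ∠(MT, TN) = 82.90° ✗; |TN| = 10.00 ✓.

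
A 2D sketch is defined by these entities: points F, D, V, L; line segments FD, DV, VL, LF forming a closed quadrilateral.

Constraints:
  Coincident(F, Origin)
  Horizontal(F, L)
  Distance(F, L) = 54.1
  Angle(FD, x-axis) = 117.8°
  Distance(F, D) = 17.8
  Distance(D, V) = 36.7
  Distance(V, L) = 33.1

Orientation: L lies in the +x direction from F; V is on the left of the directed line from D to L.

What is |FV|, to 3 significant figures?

34.8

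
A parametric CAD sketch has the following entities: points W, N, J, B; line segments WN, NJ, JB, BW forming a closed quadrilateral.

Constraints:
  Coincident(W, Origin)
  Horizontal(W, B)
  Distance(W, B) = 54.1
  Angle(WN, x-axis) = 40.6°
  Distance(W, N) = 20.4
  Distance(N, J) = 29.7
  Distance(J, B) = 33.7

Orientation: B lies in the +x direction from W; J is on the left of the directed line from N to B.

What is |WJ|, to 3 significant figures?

50.0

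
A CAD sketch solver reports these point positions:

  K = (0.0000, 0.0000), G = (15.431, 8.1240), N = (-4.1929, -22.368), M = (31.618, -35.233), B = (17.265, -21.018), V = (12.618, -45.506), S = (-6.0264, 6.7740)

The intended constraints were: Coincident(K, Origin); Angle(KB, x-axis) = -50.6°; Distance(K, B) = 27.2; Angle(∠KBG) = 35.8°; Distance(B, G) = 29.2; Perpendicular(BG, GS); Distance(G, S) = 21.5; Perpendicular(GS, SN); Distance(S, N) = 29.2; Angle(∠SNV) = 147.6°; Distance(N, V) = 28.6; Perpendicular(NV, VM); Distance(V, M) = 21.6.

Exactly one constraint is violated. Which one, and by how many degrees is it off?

Perpendicular(NV, VM) — off by 7.60°.

K = (0.00, 0.00) ✓; KB at -50.60° ✓; |KB| = 27.20 ✓; ∠KBG = 35.80° ✓; |BG| = 29.20 ✓; ∠(BG, GS) = 90.00° ✓; |GS| = 21.50 ✓; ∠(GS, SN) = 90.00° ✓; |SN| = 29.20 ✓; ∠SNV = 147.6° ✓; |NV| = 28.60 ✓; ∠(NV, VM) = 82.40° ✗; |VM| = 21.60 ✓.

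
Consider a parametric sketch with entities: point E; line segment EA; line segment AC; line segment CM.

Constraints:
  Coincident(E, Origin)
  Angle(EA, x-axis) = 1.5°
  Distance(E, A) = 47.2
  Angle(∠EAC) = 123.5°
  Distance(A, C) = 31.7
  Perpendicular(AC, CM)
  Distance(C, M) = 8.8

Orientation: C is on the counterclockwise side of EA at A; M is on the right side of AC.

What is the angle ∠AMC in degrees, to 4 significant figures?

74.49°

∠EAC = 123.5°, so AC runs at 1.5° + (180° − 123.5°) = 58.00° from the x-axis; with |AC| = 31.7, C = A + 31.7·(cos 58.00°, sin 58.00°) = (63.98, 28.12). AC ⟂ CM; with |CM| = 8.8 on the right of AC, M = C + 8.8·(0.8480, -0.5299) = (71.45, 23.46). Then cos ∠AMC = MA·MC / (|MA||MC|), giving 74.49°.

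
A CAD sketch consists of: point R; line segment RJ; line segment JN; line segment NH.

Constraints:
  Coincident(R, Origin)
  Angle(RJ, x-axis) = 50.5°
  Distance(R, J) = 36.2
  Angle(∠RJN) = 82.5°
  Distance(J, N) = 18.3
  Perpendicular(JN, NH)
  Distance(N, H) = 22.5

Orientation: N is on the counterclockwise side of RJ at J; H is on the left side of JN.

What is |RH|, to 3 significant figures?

19.1

∠RJN = 82.5°, so JN runs at 50.5° + (180° − 82.5°) = 148° from the x-axis; with |JN| = 18.3, N = J + 18.3·(cos 148°, sin 148°) = (7.51, 37.6). JN is perpendicular to NH; with |NH| = 22.5 on the left of JN, H = N + 22.5·(-0.530, -0.848) = (-4.42, 18.5). Then |RH| = |H − R| = 19.1.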